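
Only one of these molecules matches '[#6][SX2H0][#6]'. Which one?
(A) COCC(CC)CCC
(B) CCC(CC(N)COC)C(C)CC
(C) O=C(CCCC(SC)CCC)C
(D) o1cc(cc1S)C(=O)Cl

[#6][SX2H0][#6] describes an aliphatic sulfur bridging two carbons with no H on the sulfur (a thioether).
(A) has a methoxy ether (-OCH3) but the bridging atom is O, not S.
(B) has a methoxy ether (-OCH3) but the bridging atom is O, not S.
(C) contains a methylthio ether (-SCH3), which satisfies every atom and bond constraint.
(D) has a thiol (-SH) but the sulfur has H1, not H0 bridging two carbons.
So the answer is (C).

C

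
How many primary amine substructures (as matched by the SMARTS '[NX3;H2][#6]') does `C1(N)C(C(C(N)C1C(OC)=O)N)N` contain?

4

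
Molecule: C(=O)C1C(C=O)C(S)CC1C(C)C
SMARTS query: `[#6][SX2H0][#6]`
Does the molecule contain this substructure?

The pattern [#6][SX2H0][#6] describes an aliphatic sulfur bridging two carbons with no H on the sulfur — a thioether.
The closest candidate here is a thiol (-SH), but the sulfur has H1, not H0 bridging two carbons. No other fragment satisfies the full query, so there is no match.

No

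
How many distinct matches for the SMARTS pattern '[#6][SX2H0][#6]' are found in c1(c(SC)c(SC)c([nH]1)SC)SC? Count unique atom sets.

4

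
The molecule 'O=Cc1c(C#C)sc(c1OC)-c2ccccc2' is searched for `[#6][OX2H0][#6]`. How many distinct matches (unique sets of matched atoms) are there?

1

[#6][OX2H0][#6] is the SMARTS for an ether: an aliphatic oxygen bridging two carbons with no H on the oxygen.
Exactly one fragment in the molecule meets all constraints, giving 1 match.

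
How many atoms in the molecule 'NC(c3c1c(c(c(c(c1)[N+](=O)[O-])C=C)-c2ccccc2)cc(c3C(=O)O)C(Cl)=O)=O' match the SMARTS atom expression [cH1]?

The query [cH1] means: aromatic carbon bearing exactly one hydrogen.
Check the 30 heavy atoms by environment: 9× c (aromatic, H0) → no; 7× c (aromatic, H1) → match; 3× C (H0) → no; 4× O (H0) → no; 1× Cl (H0) → no; 1× N (charge +1, H0) → no; 1× O (charge -1, H0) → no; 1× O (H1) → no; 1× N (H2) → no; 1× C (H1) → no; 1× C (H2) → no.
That gives 7 matching atoms.

7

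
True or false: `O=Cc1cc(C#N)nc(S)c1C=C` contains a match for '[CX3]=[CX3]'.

True

The pattern [CX3]=[CX3] describes a non-aromatic C=C double bond between two sp2 carbons — an alkene.
The molecule carries a vinyl group (-CH=CH2), whose atoms satisfy every constraint of the query, so the pattern matches.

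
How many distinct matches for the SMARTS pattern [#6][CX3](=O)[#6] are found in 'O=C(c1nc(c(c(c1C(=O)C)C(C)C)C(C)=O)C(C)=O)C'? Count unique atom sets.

4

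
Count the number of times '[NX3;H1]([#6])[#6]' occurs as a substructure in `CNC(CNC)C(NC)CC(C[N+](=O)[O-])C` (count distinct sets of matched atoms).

[NX3;H1]([#6])[#6] is the SMARTS for a secondary amine: a trivalent nitrogen with one H, bonded to two carbons.
The molecule carries 3 separate instances of an N-methylamino group (-NHCH3) meeting every constraint; each maps to a distinct set of atoms, giving 3 matches.

3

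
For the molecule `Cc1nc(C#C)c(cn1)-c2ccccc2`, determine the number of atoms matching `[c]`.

10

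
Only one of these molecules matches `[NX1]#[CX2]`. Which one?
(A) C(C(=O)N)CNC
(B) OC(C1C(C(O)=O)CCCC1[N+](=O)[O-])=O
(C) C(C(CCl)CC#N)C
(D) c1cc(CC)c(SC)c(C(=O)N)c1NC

C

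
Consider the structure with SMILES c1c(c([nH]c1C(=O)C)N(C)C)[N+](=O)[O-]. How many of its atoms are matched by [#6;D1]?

Check the 14 heavy atoms by environment: 1× n (aromatic, D2) → no; 3× c (aromatic, D3) → no; 1× c (aromatic, D2) → no; 1× N (D3) → no; 3× C (D1) → match; 1× N (charge +1, D3) → no; 1× O (charge -1, D1) → no; 2× O (D1) → no; 1× C (D3) → no.
That gives 3 matching atoms.

3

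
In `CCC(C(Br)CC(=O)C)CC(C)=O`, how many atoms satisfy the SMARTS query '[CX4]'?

The query [CX4] means: C with X4: aliphatic carbon with exactly 4 total connections (bonds + H).
Check the 13 heavy atoms by environment: 8× C (X4) → match; 1× Br (X1) → no; 2× C (X3) → no; 2× O (X1) → no.
That gives 8 matching atoms.

8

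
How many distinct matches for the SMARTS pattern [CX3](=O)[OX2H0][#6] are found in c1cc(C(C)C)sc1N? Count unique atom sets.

0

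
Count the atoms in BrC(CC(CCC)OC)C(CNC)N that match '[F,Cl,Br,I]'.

1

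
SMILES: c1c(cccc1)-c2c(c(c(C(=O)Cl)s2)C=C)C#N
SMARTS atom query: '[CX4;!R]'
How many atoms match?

0

The query [CX4;!R] means: aliphatic carbon with four total connections, not in a ring.
Check the 18 heavy atoms by environment: 1× s (aromatic, X2, in 5-ring) → no; 4× c (aromatic, X3, in 5-ring) → no; 3× C (X3, acyclic) → no; 1× O (X1, acyclic) → no; 1× Cl (X1, acyclic) → no; 6× c (aromatic, X3, in 6-ring) → no; 1× C (X2, acyclic) → no; 1× N (X1, acyclic) → no.
No environment satisfies the query, so 0 matching atoms.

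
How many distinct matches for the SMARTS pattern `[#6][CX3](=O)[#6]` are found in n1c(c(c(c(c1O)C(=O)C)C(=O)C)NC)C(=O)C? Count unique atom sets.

3

[#6][CX3](=O)[#6] is the SMARTS for a ketone: a carbonyl carbon (no H) flanked by two carbons.
The molecule carries 3 separate instances of an acetyl/ketone group (-C(=O)CH3) meeting every constraint; each maps to a distinct set of atoms, giving 3 matches.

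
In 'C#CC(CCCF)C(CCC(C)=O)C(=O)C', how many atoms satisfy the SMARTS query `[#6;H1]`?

3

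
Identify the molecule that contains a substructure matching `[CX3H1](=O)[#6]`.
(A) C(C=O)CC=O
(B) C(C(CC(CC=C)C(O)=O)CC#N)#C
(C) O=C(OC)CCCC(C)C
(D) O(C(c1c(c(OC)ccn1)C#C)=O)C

A

[CX3H1](=O)[#6] describes an sp2 carbon with one H, double-bonded to O and single-bonded to carbon (an aldehyde).
(A) contains an aldehyde (-CHO), which satisfies every atom and bond constraint.
(B) has a carboxylic acid group (-C(=O)OH) but the carbonyl carbon has H0 and is bonded to O, not H1.
(C) has a methyl-ester group (-C(=O)OCH3) but the carbonyl carbon has H0, not H1.
(D) has a methyl-ester group (-C(=O)OCH3) but the carbonyl carbon has H0, not H1.
So the answer is (A).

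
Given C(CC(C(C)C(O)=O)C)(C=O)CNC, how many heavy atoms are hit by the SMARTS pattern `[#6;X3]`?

The query [#6;X3] means: any carbon (aromatic or not) with three total connections.
Check the 14 heavy atoms by environment: 8× C (X4) → no; 2× C (X3) → match; 2× O (X1) → no; 1× O (X2) → no; 1× N (X3) → no.
That gives 2 matching atoms.

2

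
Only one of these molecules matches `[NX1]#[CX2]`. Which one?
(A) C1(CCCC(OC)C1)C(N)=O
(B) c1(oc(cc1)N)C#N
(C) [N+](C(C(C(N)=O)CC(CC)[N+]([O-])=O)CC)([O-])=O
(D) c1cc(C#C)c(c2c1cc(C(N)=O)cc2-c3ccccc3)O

B

[NX1]#[CX2] describes a nitrogen triple-bonded to a two-connected carbon (a nitrile).
(A) has a primary amide (-C(=O)NH2) but the nitrogen is NX3, not NX1.
(B) contains a nitrile (-C#N), which satisfies every atom and bond constraint.
(C) has a nitro group (-[N+](=O)[O-]) but there is no C#N triple bond.
(D) has a primary amide (-C(=O)NH2) but the nitrogen is NX3, not NX1.
So the answer is (B).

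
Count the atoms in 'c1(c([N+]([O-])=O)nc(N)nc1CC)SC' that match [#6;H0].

The query [#6;H0] means: any carbon with no attached hydrogen.
Check the 14 heavy atoms by environment: 2× n (aromatic, H0) → no; 4× c (aromatic, H0) → match; 1× N (charge +1, H0) → no; 1× O (charge -1, H0) → no; 1× O (H0) → no; 1× C (H2) → no; 2× C (H3) → no; 1× N (H2) → no; 1× S (H0) → no.
That gives 4 matching atoms.

4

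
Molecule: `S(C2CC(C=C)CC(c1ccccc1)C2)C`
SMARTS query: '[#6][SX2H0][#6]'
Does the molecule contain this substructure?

The pattern [#6][SX2H0][#6] describes an aliphatic sulfur bridging two carbons with no H on the sulfur — a thioether.
The molecule carries a methylthio ether (-SCH3), whose atoms satisfy every constraint of the query, so the pattern matches.

Yes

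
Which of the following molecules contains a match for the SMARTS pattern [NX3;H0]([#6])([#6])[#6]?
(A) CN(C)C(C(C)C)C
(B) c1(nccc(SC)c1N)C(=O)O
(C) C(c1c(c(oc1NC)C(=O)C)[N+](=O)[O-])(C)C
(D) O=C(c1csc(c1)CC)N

A

[NX3;H0]([#6])([#6])[#6] describes a trivalent nitrogen with no H, bonded to three carbons (a tertiary amine).
(A) contains a dimethylamino group (-N(CH3)2), which satisfies every atom and bond constraint.
(B) has a primary amino group (-NH2) but the nitrogen has H2, not H0 with three carbons.
(C) has an N-methylamino group (-NHCH3) but the nitrogen still has one H (H1), not H0.
(D) has a primary amide (-C(=O)NH2) but the amide nitrogen has H2 and only one carbon neighbour.
So the answer is (A).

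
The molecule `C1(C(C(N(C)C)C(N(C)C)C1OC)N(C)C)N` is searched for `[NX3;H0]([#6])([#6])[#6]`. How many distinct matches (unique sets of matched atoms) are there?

3

[NX3;H0]([#6])([#6])[#6] is the SMARTS for a tertiary amine: a trivalent nitrogen with no H, bonded to three carbons.
The molecule carries 3 separate instances of a dimethylamino group (-N(CH3)2) meeting every constraint; each maps to a distinct set of atoms, giving 3 matches.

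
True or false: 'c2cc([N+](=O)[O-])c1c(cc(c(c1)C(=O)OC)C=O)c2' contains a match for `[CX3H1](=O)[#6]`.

The pattern [CX3H1](=O)[#6] describes an sp2 carbon with one H, double-bonded to O and single-bonded to carbon — an aldehyde.
The molecule carries an aldehyde (-CHO), whose atoms satisfy every constraint of the query, so the pattern matches.

True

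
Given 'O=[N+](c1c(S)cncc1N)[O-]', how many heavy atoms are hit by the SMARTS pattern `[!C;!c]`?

6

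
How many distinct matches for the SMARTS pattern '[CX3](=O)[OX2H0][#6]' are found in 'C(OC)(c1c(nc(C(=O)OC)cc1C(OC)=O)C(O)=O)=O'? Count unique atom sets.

[CX3](=O)[OX2H0][#6] is the SMARTS for an ester: a carbonyl carbon bonded to an oxygen that is itself bonded to carbon (no H on that O).
The molecule carries 3 separate instances of a methyl-ester group (-C(=O)OCH3) meeting every constraint; each maps to a distinct set of atoms, giving 3 matches.

3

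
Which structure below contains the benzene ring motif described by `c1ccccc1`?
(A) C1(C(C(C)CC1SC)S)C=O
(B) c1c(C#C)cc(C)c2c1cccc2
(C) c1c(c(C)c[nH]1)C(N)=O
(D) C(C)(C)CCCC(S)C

B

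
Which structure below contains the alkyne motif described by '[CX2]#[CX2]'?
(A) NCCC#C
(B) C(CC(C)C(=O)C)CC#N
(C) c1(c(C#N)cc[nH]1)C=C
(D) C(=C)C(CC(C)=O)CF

A

[CX2]#[CX2] describes a carbon-carbon triple bond (an alkyne).
(A) contains an ethynyl group (-C#CH), which satisfies every atom and bond constraint.
(B) has a nitrile (-C#N) but the triple bond is C#N, not C#C.
(C) has a vinyl group (-CH=CH2) but the C=C is a double bond; both carbons are CX3, not CX2.
(D) has a vinyl group (-CH=CH2) but the C=C is a double bond; both carbons are CX3, not CX2.
So the answer is (A).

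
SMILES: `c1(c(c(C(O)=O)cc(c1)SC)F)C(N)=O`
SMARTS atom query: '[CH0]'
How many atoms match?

The query [CH0] means: aliphatic carbon with no attached hydrogen.
Check the 15 heavy atoms by environment: 2× c (aromatic, H1) → no; 4× c (aromatic, H0) → no; 1× F (H0) → no; 1× S (H0) → no; 1× C (H3) → no; 2× C (H0) → match; 2× O (H0) → no; 1× O (H1) → no; 1× N (H2) → no.
That gives 2 matching atoms.

2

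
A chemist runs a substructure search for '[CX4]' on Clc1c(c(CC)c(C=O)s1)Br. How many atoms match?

2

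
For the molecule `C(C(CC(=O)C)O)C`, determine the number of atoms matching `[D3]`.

The query [D3] means: atom with exactly three heavy-atom neighbours.
Check the 8 heavy atoms by environment: 2× C (D2) → no; 2× C (D3) → match; 2× C (D1) → no; 2× O (D1) → no.
That gives 2 matching atoms.

2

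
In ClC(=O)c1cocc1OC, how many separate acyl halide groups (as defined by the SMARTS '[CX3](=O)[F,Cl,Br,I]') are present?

[CX3](=O)[F,Cl,Br,I] is the SMARTS for an acyl halide: a carbonyl carbon bonded to a halogen.
Exactly one fragment in the molecule meets all constraints, giving 1 match.

1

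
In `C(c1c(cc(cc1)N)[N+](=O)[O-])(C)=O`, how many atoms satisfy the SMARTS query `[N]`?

2

The query [N] means: uppercase N matches aliphatic (non-aromatic) nitrogen only.
Check the 13 heavy atoms by environment: 6× c (aromatic) → no; 2× C → no; 2× O → no; 1× N → match; 1× N (charge +1) → match; 1× O (charge -1) → no.
Summing the matching environments: 1 + 1 = 2 matching atoms.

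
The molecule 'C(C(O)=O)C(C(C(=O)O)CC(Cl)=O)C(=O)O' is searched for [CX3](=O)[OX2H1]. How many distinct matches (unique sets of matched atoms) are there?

3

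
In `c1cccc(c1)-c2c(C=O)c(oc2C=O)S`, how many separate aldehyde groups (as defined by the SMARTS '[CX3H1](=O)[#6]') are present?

2

[CX3H1](=O)[#6] is the SMARTS for an aldehyde: an sp2 carbon with one H, double-bonded to O and single-bonded to carbon.
The molecule carries 2 separate instances of an aldehyde (-CHO) meeting every constraint; each maps to a distinct set of atoms, giving 2 matches.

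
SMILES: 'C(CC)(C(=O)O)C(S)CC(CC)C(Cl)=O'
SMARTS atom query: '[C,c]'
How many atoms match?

10

Check the 15 heavy atoms by environment: 10× C → match; 3× O → no; 1× Cl → no; 1× S → no.
That gives 10 matching atoms.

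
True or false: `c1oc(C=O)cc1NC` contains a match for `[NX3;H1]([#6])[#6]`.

The pattern [NX3;H1]([#6])[#6] describes a trivalent nitrogen with one H, bonded to two carbons — a secondary amine.
The molecule carries an N-methylamino group (-NHCH3), whose atoms satisfy every constraint of the query, so the pattern matches.

True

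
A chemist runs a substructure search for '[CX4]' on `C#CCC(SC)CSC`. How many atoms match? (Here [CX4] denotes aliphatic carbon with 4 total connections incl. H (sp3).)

5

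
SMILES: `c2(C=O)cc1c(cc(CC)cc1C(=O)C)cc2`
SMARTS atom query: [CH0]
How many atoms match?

1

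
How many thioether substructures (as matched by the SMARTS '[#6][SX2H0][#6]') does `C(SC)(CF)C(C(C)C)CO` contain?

1

[#6][SX2H0][#6] is the SMARTS for a thioether: an aliphatic sulfur bridging two carbons with no H on the sulfur.
Exactly one fragment in the molecule meets all constraints, giving 1 match.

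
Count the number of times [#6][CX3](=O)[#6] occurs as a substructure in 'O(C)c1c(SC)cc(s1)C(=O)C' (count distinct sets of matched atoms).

1

[#6][CX3](=O)[#6] is the SMARTS for a ketone: a carbonyl carbon (no H) flanked by two carbons.
Exactly one fragment in the molecule meets all constraints, giving 1 match.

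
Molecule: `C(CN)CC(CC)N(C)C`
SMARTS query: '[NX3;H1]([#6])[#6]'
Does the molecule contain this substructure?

The pattern [NX3;H1]([#6])[#6] describes a trivalent nitrogen with one H, bonded to two carbons — a secondary amine.
The closest candidate here is a dimethylamino group (-N(CH3)2), but the nitrogen has H0, not H1. No other fragment satisfies the full query, so there is no match.

No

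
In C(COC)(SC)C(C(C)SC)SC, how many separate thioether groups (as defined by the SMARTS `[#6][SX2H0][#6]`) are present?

3

[#6][SX2H0][#6] is the SMARTS for a thioether: an aliphatic sulfur bridging two carbons with no H on the sulfur.
The molecule carries 3 separate instances of a methylthio ether (-SCH3) meeting every constraint; each maps to a distinct set of atoms, giving 3 matches.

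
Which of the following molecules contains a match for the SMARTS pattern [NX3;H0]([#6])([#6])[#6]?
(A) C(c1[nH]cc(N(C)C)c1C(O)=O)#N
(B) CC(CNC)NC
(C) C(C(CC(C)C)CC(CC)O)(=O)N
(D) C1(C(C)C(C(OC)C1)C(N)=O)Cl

A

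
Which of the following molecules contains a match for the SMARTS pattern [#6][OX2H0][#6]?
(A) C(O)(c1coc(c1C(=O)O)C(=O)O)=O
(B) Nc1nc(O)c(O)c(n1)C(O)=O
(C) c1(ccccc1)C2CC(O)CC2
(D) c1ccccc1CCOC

D

[#6][OX2H0][#6] describes an aliphatic oxygen bridging two carbons with no H on the oxygen (an ether).
(A) has a carboxylic acid group (-C(=O)OH) but the -OH oxygen has H1; the =O is OX1, not OX2.
(B) has a hydroxyl group (-OH) but the oxygen has H1, not H0 bridging two carbons.
(C) has a hydroxyl group (-OH) but the oxygen has H1, not H0 bridging two carbons.
(D) contains a methoxy ether (-OCH3), which satisfies every atom and bond constraint.
So the answer is (D).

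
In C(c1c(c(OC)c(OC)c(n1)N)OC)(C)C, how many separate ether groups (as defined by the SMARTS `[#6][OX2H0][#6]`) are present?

[#6][OX2H0][#6] is the SMARTS for an ether: an aliphatic oxygen bridging two carbons with no H on the oxygen.
The molecule carries 3 separate instances of a methoxy ether (-OCH3) meeting every constraint; each maps to a distinct set of atoms, giving 3 matches.

3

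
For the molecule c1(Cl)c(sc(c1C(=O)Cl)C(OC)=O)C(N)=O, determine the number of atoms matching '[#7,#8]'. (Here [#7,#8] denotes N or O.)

The query [#7,#8] means: nitrogen or oxygen (comma = OR).
Check the 16 heavy atoms by environment: 1× s (aromatic) → no; 4× c (aromatic) → no; 4× C → no; 4× O → match; 1× N → match; 2× Cl → no.
Summing the matching environments: 4 + 1 = 5 matching atoms.

5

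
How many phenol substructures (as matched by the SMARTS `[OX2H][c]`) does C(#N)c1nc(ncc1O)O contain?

2

[OX2H][c] is the SMARTS for a phenol: a hydroxyl oxygen attached to an aromatic carbon.
The molecule carries 2 separate instances of a hydroxyl group (-OH) meeting every constraint; each maps to a distinct set of atoms, giving 2 matches.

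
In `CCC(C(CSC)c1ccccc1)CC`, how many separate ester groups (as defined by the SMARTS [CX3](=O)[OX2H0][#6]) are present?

[CX3](=O)[OX2H0][#6] is the SMARTS for an ester: a carbonyl carbon bonded to an oxygen that is itself bonded to carbon (no H on that O).
No fragment in the molecule satisfies every constraint, giving 0 matches.

0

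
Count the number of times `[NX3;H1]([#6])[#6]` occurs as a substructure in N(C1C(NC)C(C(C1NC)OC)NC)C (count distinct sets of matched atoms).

4

[NX3;H1]([#6])[#6] is the SMARTS for a secondary amine: a trivalent nitrogen with one H, bonded to two carbons.
The molecule carries 4 separate instances of an N-methylamino group (-NHCH3) meeting every constraint; each maps to a distinct set of atoms, giving 4 matches.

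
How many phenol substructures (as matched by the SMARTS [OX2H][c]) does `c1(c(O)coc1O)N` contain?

2

[OX2H][c] is the SMARTS for a phenol: a hydroxyl oxygen attached to an aromatic carbon.
The molecule carries 2 separate instances of a hydroxyl group (-OH) meeting every constraint; each maps to a distinct set of atoms, giving 2 matches.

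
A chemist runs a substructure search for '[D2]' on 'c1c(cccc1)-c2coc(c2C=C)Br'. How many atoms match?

8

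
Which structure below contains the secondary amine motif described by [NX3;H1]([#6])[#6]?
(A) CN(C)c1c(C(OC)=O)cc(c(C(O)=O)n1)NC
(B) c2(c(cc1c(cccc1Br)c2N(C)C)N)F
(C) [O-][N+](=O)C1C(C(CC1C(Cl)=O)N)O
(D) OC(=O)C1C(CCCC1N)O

[NX3;H1]([#6])[#6] describes a trivalent nitrogen with one H, bonded to two carbons (a secondary amine).
(A) contains an N-methylamino group (-NHCH3), which satisfies every atom and bond constraint.
(B) has a primary amino group (-NH2) but the nitrogen has H2 and only one carbon neighbour.
(C) has a primary amino group (-NH2) but the nitrogen has H2 and only one carbon neighbour.
(D) has a primary amino group (-NH2) but the nitrogen has H2 and only one carbon neighbour.
So the answer is (A).

A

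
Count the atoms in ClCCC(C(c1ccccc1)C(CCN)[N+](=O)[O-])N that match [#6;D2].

9

The query [#6;D2] means: any carbon bonded to exactly two heavy atoms.
Check the 19 heavy atoms by environment: 4× C (D2) → match; 3× C (D3) → no; 2× N (D1) → no; 1× Cl (D1) → no; 1× N (charge +1, D3) → no; 1× O (charge -1, D1) → no; 1× O (D1) → no; 1× c (aromatic, D3) → no; 5× c (aromatic, D2) → match.
Summing the matching environments: 4 + 5 = 9 matching atoms.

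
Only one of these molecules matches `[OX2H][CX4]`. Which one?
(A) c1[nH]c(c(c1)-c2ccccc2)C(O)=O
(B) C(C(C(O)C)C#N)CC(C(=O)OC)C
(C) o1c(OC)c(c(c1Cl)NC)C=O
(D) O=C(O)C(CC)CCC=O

B

[OX2H][CX4] describes a hydroxyl oxygen bound to an sp3 (X4) carbon (an aliphatic alcohol).
(A) has a carboxylic acid group (-C(=O)OH) but the -OH is on a CX3 carbonyl carbon, not a CX4 carbon.
(B) contains a hydroxyl group (-OH), which satisfies every atom and bond constraint.
(C) has a methoxy ether (-OCH3) but the oxygen has H0 (ether), not H1.
(D) has a carboxylic acid group (-C(=O)OH) but the -OH is on a CX3 carbonyl carbon, not a CX4 carbon.
So the answer is (B).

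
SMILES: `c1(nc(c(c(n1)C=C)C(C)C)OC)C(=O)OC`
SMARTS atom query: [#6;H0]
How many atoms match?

5

The query [#6;H0] means: any carbon with no attached hydrogen.
Check the 17 heavy atoms by environment: 2× n (aromatic, H0) → no; 4× c (aromatic, H0) → match; 2× C (H1) → no; 1× C (H2) → no; 4× C (H3) → no; 1× C (H0) → match; 3× O (H0) → no.
Summing the matching environments: 4 + 1 = 5 matching atoms.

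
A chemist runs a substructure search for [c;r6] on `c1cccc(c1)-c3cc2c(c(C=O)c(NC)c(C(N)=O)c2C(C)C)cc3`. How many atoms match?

The query [c;r6] means: aromatic carbon that belongs to a six-membered ring.
Check the 26 heavy atoms by environment: 16× c (aromatic, in 6-ring) → match; 6× C (acyclic) → no; 2× O (acyclic) → no; 2× N (acyclic) → no.
That gives 16 matching atoms.

16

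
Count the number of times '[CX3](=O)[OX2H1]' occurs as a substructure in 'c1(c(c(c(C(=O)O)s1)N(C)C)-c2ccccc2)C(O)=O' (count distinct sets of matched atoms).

2

[CX3](=O)[OX2H1] is the SMARTS for a carboxylic acid: an sp2 carbon double-bonded to O and single-bonded to an -OH oxygen.
The molecule carries 2 separate instances of a carboxylic acid group (-C(=O)OH) meeting every constraint; each maps to a distinct set of atoms, giving 2 matches.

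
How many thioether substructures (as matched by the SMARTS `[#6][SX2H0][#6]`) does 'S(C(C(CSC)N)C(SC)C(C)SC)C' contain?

4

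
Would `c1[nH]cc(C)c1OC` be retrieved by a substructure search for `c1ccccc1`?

The pattern c1ccccc1 describes six aromatic carbons in a ring — a benzene ring.
The closest candidate here is a methyl group (-CH3), but no six-membered all-carbon aromatic ring is present. No other fragment satisfies the full query, so there is no match.

No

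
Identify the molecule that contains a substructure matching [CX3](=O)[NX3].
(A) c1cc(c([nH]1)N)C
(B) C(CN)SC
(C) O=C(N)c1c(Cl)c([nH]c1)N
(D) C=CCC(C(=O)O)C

C

[CX3](=O)[NX3] describes a carbonyl carbon bonded to a trivalent nitrogen (an amide).
(A) has a primary amino group (-NH2) but the -NH2 is not attached to a carbonyl carbon.
(B) has a primary amino group (-NH2) but the -NH2 is not attached to a carbonyl carbon.
(C) contains a primary amide (-C(=O)NH2), which satisfies every atom and bond constraint.
(D) has a carboxylic acid group (-C(=O)OH) but the carbonyl is bonded to O, not to an NX3 nitrogen.
So the answer is (C).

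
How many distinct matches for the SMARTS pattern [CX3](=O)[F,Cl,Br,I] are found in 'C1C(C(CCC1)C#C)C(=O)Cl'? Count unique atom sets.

[CX3](=O)[F,Cl,Br,I] is the SMARTS for an acyl halide: a carbonyl carbon bonded to a halogen.
Exactly one fragment in the molecule meets all constraints, giving 1 match.

1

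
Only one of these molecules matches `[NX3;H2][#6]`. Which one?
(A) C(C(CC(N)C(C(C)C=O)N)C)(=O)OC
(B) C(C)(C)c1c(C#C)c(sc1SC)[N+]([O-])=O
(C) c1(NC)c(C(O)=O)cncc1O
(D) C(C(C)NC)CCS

[NX3;H2][#6] describes a trivalent nitrogen with two H attached to carbon (a primary amine).
(A) contains a primary amino group (-NH2), which satisfies every atom and bond constraint.
(B) has a nitro group (-[N+](=O)[O-]) but the nitrogen is [N+] with no H, not NX3H2.
(C) has an N-methylamino group (-NHCH3) but the nitrogen bears two carbons and only one H (H1), not H2.
(D) has an N-methylamino group (-NHCH3) but the nitrogen bears two carbons and only one H (H1), not H2.
So the answer is (A).

A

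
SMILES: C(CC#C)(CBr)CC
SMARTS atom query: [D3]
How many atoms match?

1

Check the 8 heavy atoms by environment: 4× C (D2) → no; 1× C (D3) → match; 1× Br (D1) → no; 2× C (D1) → no.
That gives 1 matching atom.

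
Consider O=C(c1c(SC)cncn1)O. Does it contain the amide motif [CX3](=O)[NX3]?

The pattern [CX3](=O)[NX3] describes a carbonyl carbon bonded to a trivalent nitrogen — an amide.
The closest candidate here is a carboxylic acid group (-C(=O)OH), but the carbonyl is bonded to O, not to an NX3 nitrogen. No other fragment satisfies the full query, so there is no match.

No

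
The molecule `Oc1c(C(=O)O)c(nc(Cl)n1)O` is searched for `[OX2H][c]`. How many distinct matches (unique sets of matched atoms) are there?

[OX2H][c] is the SMARTS for a phenol: a hydroxyl oxygen attached to an aromatic carbon.
The molecule carries 2 separate instances of a hydroxyl group (-OH) meeting every constraint; each maps to a distinct set of atoms, giving 2 matches.

2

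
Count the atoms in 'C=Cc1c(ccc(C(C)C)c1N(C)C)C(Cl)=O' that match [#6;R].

The query [#6;R] means: carbon that is part of a ring.
Check the 17 heavy atoms by environment: 6× c (aromatic, in 6-ring) → match; 1× N (acyclic) → no; 8× C (acyclic) → no; 1× O (acyclic) → no; 1× Cl (acyclic) → no.
That gives 6 matching atoms.

6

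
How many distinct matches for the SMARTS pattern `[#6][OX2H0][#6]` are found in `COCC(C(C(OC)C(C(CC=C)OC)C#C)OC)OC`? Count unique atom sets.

[#6][OX2H0][#6] is the SMARTS for an ether: an aliphatic oxygen bridging two carbons with no H on the oxygen.
The molecule carries 5 separate instances of a methoxy ether (-OCH3) meeting every constraint; each maps to a distinct set of atoms, giving 5 matches.

5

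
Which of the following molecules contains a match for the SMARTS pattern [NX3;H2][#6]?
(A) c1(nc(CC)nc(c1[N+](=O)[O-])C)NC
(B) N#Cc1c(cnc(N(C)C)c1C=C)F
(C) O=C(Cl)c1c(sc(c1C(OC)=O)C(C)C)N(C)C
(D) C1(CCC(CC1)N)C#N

[NX3;H2][#6] describes a trivalent nitrogen with two H attached to carbon (a primary amine).
(A) has an N-methylamino group (-NHCH3) but the nitrogen bears two carbons and only one H (H1), not H2.
(B) has a nitrile (-C#N) but the nitrogen is NX1 (triple-bonded), not NX3 with two H.
(C) has a dimethylamino group (-N(CH3)2) but the nitrogen has H0, not H2.
(D) contains a primary amino group (-NH2), which satisfies every atom and bond constraint.
So the answer is (D).

D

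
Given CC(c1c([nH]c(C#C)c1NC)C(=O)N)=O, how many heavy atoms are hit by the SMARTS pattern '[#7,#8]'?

5

The query [#7,#8] means: nitrogen or oxygen (comma = OR).
Check the 15 heavy atoms by environment: 1× n (aromatic) → match; 4× c (aromatic) → no; 2× N → match; 6× C → no; 2× O → match.
Summing the matching environments: 1 + 2 + 2 = 5 matching atoms.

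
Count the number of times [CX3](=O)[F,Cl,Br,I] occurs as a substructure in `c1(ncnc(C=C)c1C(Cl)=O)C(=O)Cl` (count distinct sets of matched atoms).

2

[CX3](=O)[F,Cl,Br,I] is the SMARTS for an acyl halide: a carbonyl carbon bonded to a halogen.
The molecule carries 2 separate instances of an acyl chloride (-C(=O)Cl) meeting every constraint; each maps to a distinct set of atoms, giving 2 matches.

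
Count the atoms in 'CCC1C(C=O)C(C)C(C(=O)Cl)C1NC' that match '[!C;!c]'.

4

The query [!C;!c] means: neither aliphatic nor aromatic carbon — same as [!#6].
Check the 15 heavy atoms by environment: 11× C → no; 1× N → match; 2× O → match; 1× Cl → match.
Summing the matching environments: 1 + 2 + 1 = 4 matching atoms.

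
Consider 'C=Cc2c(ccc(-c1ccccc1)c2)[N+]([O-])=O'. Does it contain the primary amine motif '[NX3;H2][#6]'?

The pattern [NX3;H2][#6] describes a trivalent nitrogen with two H attached to carbon — a primary amine.
The closest candidate here is a nitro group (-[N+](=O)[O-]), but the nitrogen is [N+] with no H, not NX3H2. No other fragment satisfies the full query, so there is no match.

No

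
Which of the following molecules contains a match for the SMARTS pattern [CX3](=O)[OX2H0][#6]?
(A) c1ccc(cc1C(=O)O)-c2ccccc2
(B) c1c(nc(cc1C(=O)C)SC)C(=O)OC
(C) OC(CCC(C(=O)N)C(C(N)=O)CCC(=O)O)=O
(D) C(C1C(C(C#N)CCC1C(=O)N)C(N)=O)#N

B

[CX3](=O)[OX2H0][#6] describes a carbonyl carbon bonded to an oxygen that is itself bonded to carbon (no H on that O) (an ester).
(A) has a carboxylic acid group (-C(=O)OH) but the singly-bonded O carries H (OX2H1, not H0).
(B) contains a methyl-ester group (-C(=O)OCH3), which satisfies every atom and bond constraint.
(C) has a primary amide (-C(=O)NH2) but the carbonyl is bonded to N, not to an O-C linkage.
(D) has a primary amide (-C(=O)NH2) but the carbonyl is bonded to N, not to an O-C linkage.
So the answer is (B).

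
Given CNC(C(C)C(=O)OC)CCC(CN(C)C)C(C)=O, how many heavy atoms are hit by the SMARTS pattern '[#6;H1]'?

3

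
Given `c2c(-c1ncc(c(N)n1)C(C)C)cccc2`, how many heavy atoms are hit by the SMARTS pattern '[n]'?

The query [n] means: lowercase n matches aromatic nitrogen only.
Check the 16 heavy atoms by environment: 2× n (aromatic) → match; 10× c (aromatic) → no; 3× C → no; 1× N → no.
That gives 2 matching atoms.

2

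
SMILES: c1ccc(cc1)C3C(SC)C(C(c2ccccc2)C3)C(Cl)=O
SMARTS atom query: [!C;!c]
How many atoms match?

3

The query [!C;!c] means: neither aliphatic nor aromatic carbon — same as [!#6].
Check the 22 heavy atoms by environment: 7× C → no; 1× O → match; 1× Cl → match; 1× S → match; 12× c (aromatic) → no.
Summing the matching environments: 1 + 1 + 1 = 3 matching atoms.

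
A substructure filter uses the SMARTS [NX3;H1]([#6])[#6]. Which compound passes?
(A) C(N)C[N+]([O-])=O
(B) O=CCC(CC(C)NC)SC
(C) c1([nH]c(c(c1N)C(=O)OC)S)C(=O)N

B

[NX3;H1]([#6])[#6] describes a trivalent nitrogen with one H, bonded to two carbons (a secondary amine).
(A) has a primary amino group (-NH2) but the nitrogen has H2 and only one carbon neighbour.
(B) contains an N-methylamino group (-NHCH3), which satisfies every atom and bond constraint.
(C) has a primary amide (-C(=O)NH2) but the -C(=O)NH2 nitrogen has H2, not H1.
So the answer is (B).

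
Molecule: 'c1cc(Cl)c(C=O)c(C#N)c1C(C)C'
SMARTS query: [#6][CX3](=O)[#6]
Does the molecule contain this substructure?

The pattern [#6][CX3](=O)[#6] describes a carbonyl carbon (no H) flanked by two carbons — a ketone.
The closest candidate here is an aldehyde (-CHO), but the carbonyl carbon has H1, so it is not flanked by two carbons. No other fragment satisfies the full query, so there is no match.

No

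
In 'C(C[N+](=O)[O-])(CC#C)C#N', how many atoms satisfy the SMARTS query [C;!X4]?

3

The query [C;!X4] means: aliphatic carbon that does not have four total connections.
Check the 10 heavy atoms by environment: 3× C (X4) → no; 3× C (X2) → match; 1× N (X1) → no; 1× N (charge +1, X3) → no; 1× O (charge -1, X1) → no; 1× O (X1) → no.
That gives 3 matching atoms.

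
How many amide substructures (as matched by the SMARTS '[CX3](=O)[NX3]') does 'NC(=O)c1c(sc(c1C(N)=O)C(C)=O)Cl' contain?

2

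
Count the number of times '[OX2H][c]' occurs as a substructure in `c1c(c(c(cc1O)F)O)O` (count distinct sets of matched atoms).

3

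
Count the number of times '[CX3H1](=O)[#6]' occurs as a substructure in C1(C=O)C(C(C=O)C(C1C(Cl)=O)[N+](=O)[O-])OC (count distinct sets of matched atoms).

2

[CX3H1](=O)[#6] is the SMARTS for an aldehyde: an sp2 carbon with one H, double-bonded to O and single-bonded to carbon.
The molecule carries 2 separate instances of an aldehyde (-CHO) meeting every constraint; each maps to a distinct set of atoms, giving 2 matches.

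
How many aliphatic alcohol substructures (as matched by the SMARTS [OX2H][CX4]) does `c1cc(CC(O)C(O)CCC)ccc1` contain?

[OX2H][CX4] is the SMARTS for an aliphatic alcohol: a hydroxyl oxygen bound to an sp3 (X4) carbon.
The molecule carries 2 separate instances of a hydroxyl group (-OH) meeting every constraint; each maps to a distinct set of atoms, giving 2 matches.

2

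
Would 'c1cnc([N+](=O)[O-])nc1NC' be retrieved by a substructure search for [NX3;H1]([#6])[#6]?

Yes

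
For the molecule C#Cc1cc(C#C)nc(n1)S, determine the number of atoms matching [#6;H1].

3

Check the 11 heavy atoms by environment: 2× n (aromatic, H0) → no; 3× c (aromatic, H0) → no; 1× c (aromatic, H1) → match; 1× S (H1) → no; 2× C (H0) → no; 2× C (H1) → match.
Summing the matching environments: 1 + 2 = 3 matching atoms.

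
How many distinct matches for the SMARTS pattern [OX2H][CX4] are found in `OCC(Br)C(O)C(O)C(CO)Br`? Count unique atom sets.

[OX2H][CX4] is the SMARTS for an aliphatic alcohol: a hydroxyl oxygen bound to an sp3 (X4) carbon.
The molecule carries 4 separate instances of a hydroxyl group (-OH) meeting every constraint; each maps to a distinct set of atoms, giving 4 matches.

4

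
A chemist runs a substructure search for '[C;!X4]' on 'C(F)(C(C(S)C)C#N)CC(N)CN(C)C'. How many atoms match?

1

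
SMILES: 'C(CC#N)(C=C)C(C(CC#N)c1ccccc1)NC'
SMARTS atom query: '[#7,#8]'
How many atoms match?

The query [#7,#8] means: nitrogen or oxygen (comma = OR).
Check the 19 heavy atoms by environment: 10× C → no; 3× N → match; 6× c (aromatic) → no.
That gives 3 matching atoms.

3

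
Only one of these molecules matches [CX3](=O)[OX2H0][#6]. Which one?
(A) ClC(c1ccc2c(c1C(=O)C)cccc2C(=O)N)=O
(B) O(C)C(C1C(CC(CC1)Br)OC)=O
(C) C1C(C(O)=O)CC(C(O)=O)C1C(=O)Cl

B

[CX3](=O)[OX2H0][#6] describes a carbonyl carbon bonded to an oxygen that is itself bonded to carbon (no H on that O) (an ester).
(A) has a primary amide (-C(=O)NH2) but the carbonyl is bonded to N, not to an O-C linkage.
(B) contains a methyl-ester group (-C(=O)OCH3), which satisfies every atom and bond constraint.
(C) has a carboxylic acid group (-C(=O)OH) but the singly-bonded O carries H (OX2H1, not H0).
So the answer is (B).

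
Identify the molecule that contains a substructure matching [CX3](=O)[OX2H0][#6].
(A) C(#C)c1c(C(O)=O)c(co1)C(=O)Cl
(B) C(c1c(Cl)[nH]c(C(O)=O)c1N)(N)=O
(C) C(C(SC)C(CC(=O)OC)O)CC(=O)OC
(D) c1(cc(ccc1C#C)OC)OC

C

[CX3](=O)[OX2H0][#6] describes a carbonyl carbon bonded to an oxygen that is itself bonded to carbon (no H on that O) (an ester).
(A) has a carboxylic acid group (-C(=O)OH) but the singly-bonded O carries H (OX2H1, not H0).
(B) has a carboxylic acid group (-C(=O)OH) but the singly-bonded O carries H (OX2H1, not H0).
(C) contains a methyl-ester group (-C(=O)OCH3), which satisfies every atom and bond constraint.
(D) has a methoxy ether (-OCH3) but the ether oxygen is not adjacent to a C=O carbon.
So the answer is (C).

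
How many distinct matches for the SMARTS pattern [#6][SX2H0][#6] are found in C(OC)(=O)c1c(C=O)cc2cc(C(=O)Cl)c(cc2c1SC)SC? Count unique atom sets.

2

[#6][SX2H0][#6] is the SMARTS for a thioether: an aliphatic sulfur bridging two carbons with no H on the sulfur.
The molecule carries 2 separate instances of a methylthio ether (-SCH3) meeting every constraint; each maps to a distinct set of atoms, giving 2 matches.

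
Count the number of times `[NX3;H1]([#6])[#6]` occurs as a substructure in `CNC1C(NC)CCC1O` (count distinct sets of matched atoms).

[NX3;H1]([#6])[#6] is the SMARTS for a secondary amine: a trivalent nitrogen with one H, bonded to two carbons.
The molecule carries 2 separate instances of an N-methylamino group (-NHCH3) meeting every constraint; each maps to a distinct set of atoms, giving 2 matches.

2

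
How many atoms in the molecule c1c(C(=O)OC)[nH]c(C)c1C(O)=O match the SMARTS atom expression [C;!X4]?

2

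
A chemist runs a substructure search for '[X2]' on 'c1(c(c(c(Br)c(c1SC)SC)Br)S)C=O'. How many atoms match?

Check the 15 heavy atoms by environment: 6× c (aromatic, X3) → no; 2× Br (X1) → no; 3× S (X2) → match; 2× C (X4) → no; 1× C (X3) → no; 1× O (X1) → no.
That gives 3 matching atoms.

3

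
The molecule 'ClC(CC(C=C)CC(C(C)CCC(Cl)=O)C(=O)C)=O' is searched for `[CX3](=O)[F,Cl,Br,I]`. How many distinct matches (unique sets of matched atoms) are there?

[CX3](=O)[F,Cl,Br,I] is the SMARTS for an acyl halide: a carbonyl carbon bonded to a halogen.
The molecule carries 2 separate instances of an acyl chloride (-C(=O)Cl) meeting every constraint; each maps to a distinct set of atoms, giving 2 matches.

2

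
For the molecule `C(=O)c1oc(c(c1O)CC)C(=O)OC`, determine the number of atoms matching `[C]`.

5

The query [C] means: uppercase C matches aliphatic (non-aromatic) carbon only.
Check the 14 heavy atoms by environment: 1× o (aromatic) → no; 4× c (aromatic) → no; 5× C → match; 4× O → no.
That gives 5 matching atoms.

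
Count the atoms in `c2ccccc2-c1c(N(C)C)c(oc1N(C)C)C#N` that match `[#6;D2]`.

6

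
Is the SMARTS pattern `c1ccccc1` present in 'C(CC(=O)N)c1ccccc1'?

The pattern c1ccccc1 describes six aromatic carbons in a ring — a benzene ring.
The molecule carries a phenyl ring, whose atoms satisfy every constraint of the query, so the pattern matches.

Yes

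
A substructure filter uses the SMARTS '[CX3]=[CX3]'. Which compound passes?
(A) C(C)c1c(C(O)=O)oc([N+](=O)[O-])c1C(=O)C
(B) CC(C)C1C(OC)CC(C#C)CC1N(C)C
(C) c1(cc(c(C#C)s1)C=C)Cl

C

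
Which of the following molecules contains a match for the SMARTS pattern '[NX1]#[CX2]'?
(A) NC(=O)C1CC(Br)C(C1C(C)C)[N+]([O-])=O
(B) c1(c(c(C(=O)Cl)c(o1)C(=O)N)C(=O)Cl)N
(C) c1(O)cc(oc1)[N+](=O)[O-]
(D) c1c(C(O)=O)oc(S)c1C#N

D

[NX1]#[CX2] describes a nitrogen triple-bonded to a two-connected carbon (a nitrile).
(A) has a nitro group (-[N+](=O)[O-]) but there is no C#N triple bond.
(B) has a primary amino group (-NH2) but the nitrogen is NX3 (three connections), not NX1 triple-bonded.
(C) has a nitro group (-[N+](=O)[O-]) but there is no C#N triple bond.
(D) contains a nitrile (-C#N), which satisfies every atom and bond constraint.
So the answer is (D).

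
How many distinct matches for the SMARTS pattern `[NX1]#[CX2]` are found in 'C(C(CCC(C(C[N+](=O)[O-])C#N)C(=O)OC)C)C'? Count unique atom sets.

[NX1]#[CX2] is the SMARTS for a nitrile: a nitrogen triple-bonded to a two-connected carbon.
Exactly one fragment in the molecule meets all constraints, giving 1 match.

1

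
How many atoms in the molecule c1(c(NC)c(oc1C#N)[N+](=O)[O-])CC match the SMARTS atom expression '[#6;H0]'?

The query [#6;H0] means: any carbon with no attached hydrogen.
Check the 14 heavy atoms by environment: 1× o (aromatic, H0) → no; 4× c (aromatic, H0) → match; 1× N (H1) → no; 2× C (H3) → no; 1× N (charge +1, H0) → no; 1× O (charge -1, H0) → no; 1× O (H0) → no; 1× C (H2) → no; 1× C (H0) → match; 1× N (H0) → no.
Summing the matching environments: 4 + 1 = 5 matching atoms.

5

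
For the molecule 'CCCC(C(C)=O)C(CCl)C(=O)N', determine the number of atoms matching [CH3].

2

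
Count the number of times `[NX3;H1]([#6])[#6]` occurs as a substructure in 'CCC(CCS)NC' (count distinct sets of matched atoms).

1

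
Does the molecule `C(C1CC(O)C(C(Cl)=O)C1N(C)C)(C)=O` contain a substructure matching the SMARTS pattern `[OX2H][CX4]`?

Yes

The pattern [OX2H][CX4] describes a hydroxyl oxygen bound to an sp3 (X4) carbon — an aliphatic alcohol.
The molecule carries a hydroxyl group (-OH), whose atoms satisfy every constraint of the query, so the pattern matches.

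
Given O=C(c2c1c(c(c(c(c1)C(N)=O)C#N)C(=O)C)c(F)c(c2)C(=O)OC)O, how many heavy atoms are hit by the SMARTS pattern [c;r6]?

Check the 26 heavy atoms by environment: 10× c (aromatic, in 6-ring) → match; 7× C (acyclic) → no; 6× O (acyclic) → no; 1× F (acyclic) → no; 2× N (acyclic) → no.
That gives 10 matching atoms.

10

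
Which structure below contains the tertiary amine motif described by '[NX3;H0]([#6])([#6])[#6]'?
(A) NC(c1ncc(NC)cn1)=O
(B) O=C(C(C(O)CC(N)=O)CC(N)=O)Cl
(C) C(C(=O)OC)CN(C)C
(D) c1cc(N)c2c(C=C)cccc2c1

C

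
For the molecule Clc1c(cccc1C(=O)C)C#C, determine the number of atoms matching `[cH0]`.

3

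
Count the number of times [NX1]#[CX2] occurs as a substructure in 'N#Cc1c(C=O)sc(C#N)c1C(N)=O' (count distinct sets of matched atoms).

2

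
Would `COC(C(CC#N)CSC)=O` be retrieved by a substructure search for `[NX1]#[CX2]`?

Yes

The pattern [NX1]#[CX2] describes a nitrogen triple-bonded to a two-connected carbon — a nitrile.
The molecule carries a nitrile (-C#N), whose atoms satisfy every constraint of the query, so the pattern matches.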